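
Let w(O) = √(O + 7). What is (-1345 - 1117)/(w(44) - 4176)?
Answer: 3427104/5812975 + 2462*√51/17438925 ≈ 0.59057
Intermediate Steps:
w(O) = √(7 + O)
(-1345 - 1117)/(w(44) - 4176) = (-1345 - 1117)/(√(7 + 44) - 4176) = -2462/(√51 - 4176) = -2462/(-4176 + √51)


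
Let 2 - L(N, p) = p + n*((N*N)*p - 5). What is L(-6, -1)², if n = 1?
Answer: 1936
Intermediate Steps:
L(N, p) = 7 - p - p*N² (L(N, p) = 2 - (p + 1*((N*N)*p - 5)) = 2 - (p + 1*(N²*p - 5)) = 2 - (p + 1*(p*N² - 5)) = 2 - (p + 1*(-5 + p*N²)) = 2 - (p + (-5 + p*N²)) = 2 - (-5 + p + p*N²) = 2 + (5 - p - p*N²) = 7 - p - p*N²)
L(-6, -1)² = (7 - 1*(-1) - 1*(-1)*(-6)²)² = (7 + 1 - 1*(-1)*36)² = (7 + 1 + 36)² = 44² = 1936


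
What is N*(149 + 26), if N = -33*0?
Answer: 0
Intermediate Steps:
N = 0
N*(149 + 26) = 0*(149 + 26) = 0*175 = 0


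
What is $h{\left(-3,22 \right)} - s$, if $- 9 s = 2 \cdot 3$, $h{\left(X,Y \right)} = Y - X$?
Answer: $\frac{77}{3} \approx 25.667$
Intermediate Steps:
$s = - \frac{2}{3}$ ($s = - \frac{2 \cdot 3}{9} = \left(- \frac{1}{9}\right) 6 = - \frac{2}{3} \approx -0.66667$)
$h{\left(-3,22 \right)} - s = \left(22 - -3\right) - - \frac{2}{3} = \left(22 + 3\right) + \frac{2}{3} = 25 + \frac{2}{3} = \frac{77}{3}$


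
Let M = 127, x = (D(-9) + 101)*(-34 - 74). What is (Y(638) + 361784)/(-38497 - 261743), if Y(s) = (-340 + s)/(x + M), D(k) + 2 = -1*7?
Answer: -591456493/490842360 ≈ -1.2050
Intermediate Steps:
D(k) = -9 (D(k) = -2 - 1*7 = -2 - 7 = -9)
x = -9936 (x = (-9 + 101)*(-34 - 74) = 92*(-108) = -9936)
Y(s) = 20/577 - s/9809 (Y(s) = (-340 + s)/(-9936 + 127) = (-340 + s)/(-9809) = (-340 + s)*(-1/9809) = 20/577 - s/9809)
(Y(638) + 361784)/(-38497 - 261743) = ((20/577 - 1/9809*638) + 361784)/(-38497 - 261743) = ((20/577 - 638/9809) + 361784)/(-300240) = (-298/9809 + 361784)*(-1/300240) = (3548738958/9809)*(-1/300240) = -591456493/490842360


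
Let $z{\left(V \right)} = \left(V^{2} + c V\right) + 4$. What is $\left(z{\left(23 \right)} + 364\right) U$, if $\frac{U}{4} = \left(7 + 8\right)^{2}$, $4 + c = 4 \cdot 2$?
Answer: $890100$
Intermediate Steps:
$c = 4$ ($c = -4 + 4 \cdot 2 = -4 + 8 = 4$)
$U = 900$ ($U = 4 \left(7 + 8\right)^{2} = 4 \cdot 15^{2} = 4 \cdot 225 = 900$)
$z{\left(V \right)} = 4 + V^{2} + 4 V$ ($z{\left(V \right)} = \left(V^{2} + 4 V\right) + 4 = 4 + V^{2} + 4 V$)
$\left(z{\left(23 \right)} + 364\right) U = \left(\left(4 + 23^{2} + 4 \cdot 23\right) + 364\right) 900 = \left(\left(4 + 529 + 92\right) + 364\right) 900 = \left(625 + 364\right) 900 = 989 \cdot 900 = 890100$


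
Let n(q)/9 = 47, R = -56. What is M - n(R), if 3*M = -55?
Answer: -1324/3 ≈ -441.33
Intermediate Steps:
n(q) = 423 (n(q) = 9*47 = 423)
M = -55/3 (M = (⅓)*(-55) = -55/3 ≈ -18.333)
M - n(R) = -55/3 - 1*423 = -55/3 - 423 = -1324/3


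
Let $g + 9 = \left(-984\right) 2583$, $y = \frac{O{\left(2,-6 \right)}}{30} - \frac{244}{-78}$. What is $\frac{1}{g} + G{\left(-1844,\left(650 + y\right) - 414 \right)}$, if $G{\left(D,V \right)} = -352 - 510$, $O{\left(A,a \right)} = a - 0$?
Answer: $- \frac{2190929023}{2541681} \approx -862.0$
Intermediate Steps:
$O{\left(A,a \right)} = a$ ($O{\left(A,a \right)} = a + 0 = a$)
$y = \frac{571}{195}$ ($y = - \frac{6}{30} - \frac{244}{-78} = \left(-6\right) \frac{1}{30} - - \frac{122}{39} = - \frac{1}{5} + \frac{122}{39} = \frac{571}{195} \approx 2.9282$)
$G{\left(D,V \right)} = -862$
$g = -2541681$ ($g = -9 - 2541672 = -2541681$)
$\frac{1}{g} + G{\left(-1844,\left(650 + y\right) - 414 \right)} = \frac{1}{-2541681} - 862 = - \frac{1}{2541681} - 862 = - \frac{2190929023}{2541681}$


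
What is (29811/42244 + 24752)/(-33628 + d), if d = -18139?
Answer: -1045653299/2186845148 ≈ -0.47816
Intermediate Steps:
(29811/42244 + 24752)/(-33628 + d) = (29811/42244 + 24752)/(-33628 - 18139) = (29811*(1/42244) + 24752)/(-51767) = (29811/42244 + 24752)*(-1/51767) = (1045653299/42244)*(-1/51767) = -1045653299/2186845148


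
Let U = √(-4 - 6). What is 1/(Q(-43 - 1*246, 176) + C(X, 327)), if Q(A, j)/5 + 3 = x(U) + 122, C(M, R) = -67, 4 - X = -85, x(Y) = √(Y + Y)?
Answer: 1/(528 + 5*2^(¾)*5^(¼)*√I) ≈ 0.0018621 - 3.0837e-5*I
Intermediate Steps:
U = I*√10 (U = √(-10) = I*√10 ≈ 3.1623*I)
x(Y) = √2*√Y (x(Y) = √(2*Y) = √2*√Y)
X = 89 (X = 4 - 1*(-85) = 4 + 85 = 89)
Q(A, j) = 595 + 5*2^(¾)*5^(¼)*√I (Q(A, j) = -15 + 5*(√2*√(I*√10) + 122) = -15 + 5*(√2*(10^(¼)*√I) + 122) = -15 + 5*(2^(¾)*5^(¼)*√I + 122) = -15 + 5*(122 + 2^(¾)*5^(¼)*√I) = -15 + (610 + 5*2^(¾)*5^(¼)*√I) = 595 + 5*2^(¾)*5^(¼)*√I)
1/(Q(-43 - 1*246, 176) + C(X, 327)) = 1/((595 + 5*2^(¾)*5^(¼)*√I) - 67) = 1/(528 + 5*2^(¾)*5^(¼)*√I)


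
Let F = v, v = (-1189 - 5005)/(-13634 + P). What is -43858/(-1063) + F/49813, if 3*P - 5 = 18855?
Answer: 24077572639967/583575384599 ≈ 41.259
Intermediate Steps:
P = 18860/3 (P = 5/3 + (⅓)*18855 = 5/3 + 6285 = 18860/3 ≈ 6286.7)
v = 9291/11021 (v = (-1189 - 5005)/(-13634 + 18860/3) = -6194/(-22042/3) = -6194*(-3/22042) = 9291/11021 ≈ 0.84303)
F = 9291/11021 ≈ 0.84303
-43858/(-1063) + F/49813 = -43858/(-1063) + (9291/11021)/49813 = -43858*(-1/1063) + (9291/11021)*(1/49813) = 43858/1063 + 9291/548989073 = 24077572639967/583575384599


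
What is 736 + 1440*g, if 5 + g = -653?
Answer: -946784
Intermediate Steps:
g = -658 (g = -5 - 653 = -658)
736 + 1440*g = 736 + 1440*(-658) = 736 - 947520 = -946784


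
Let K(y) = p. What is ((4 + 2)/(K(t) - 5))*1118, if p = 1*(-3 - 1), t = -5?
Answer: -2236/3 ≈ -745.33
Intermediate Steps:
p = -4 (p = 1*(-4) = -4)
K(y) = -4
((4 + 2)/(K(t) - 5))*1118 = ((4 + 2)/(-4 - 5))*1118 = (6/(-9))*1118 = (6*(-⅑))*1118 = -⅔*1118 = -2236/3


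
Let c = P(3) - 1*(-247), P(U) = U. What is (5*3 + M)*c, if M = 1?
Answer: 4000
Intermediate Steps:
c = 250 (c = 3 - 1*(-247) = 3 + 247 = 250)
(5*3 + M)*c = (5*3 + 1)*250 = (15 + 1)*250 = 16*250 = 4000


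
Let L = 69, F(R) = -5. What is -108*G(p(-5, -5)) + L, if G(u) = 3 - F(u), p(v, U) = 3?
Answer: -795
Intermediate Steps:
G(u) = 8 (G(u) = 3 - 1*(-5) = 3 + 5 = 8)
-108*G(p(-5, -5)) + L = -108*8 + 69 = -864 + 69 = -795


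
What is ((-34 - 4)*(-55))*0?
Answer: 0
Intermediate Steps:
((-34 - 4)*(-55))*0 = -38*(-55)*0 = 2090*0 = 0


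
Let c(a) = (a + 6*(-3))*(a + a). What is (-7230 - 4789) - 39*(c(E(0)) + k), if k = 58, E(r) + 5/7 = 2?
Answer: -617635/49 ≈ -12605.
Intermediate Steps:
E(r) = 9/7 (E(r) = -5/7 + 2 = 9/7)
c(a) = 2*a*(-18 + a) (c(a) = (a - 18)*(2*a) = (-18 + a)*(2*a) = 2*a*(-18 + a))
(-7230 - 4789) - 39*(c(E(0)) + k) = (-7230 - 4789) - 39*(2*(9/7)*(-18 + 9/7) + 58) = -12019 - 39*(2*(9/7)*(-117/7) + 58) = -12019 - 39*(-2106/49 + 58) = -12019 - 39*736/49 = -12019 - 28704/49 = -617635/49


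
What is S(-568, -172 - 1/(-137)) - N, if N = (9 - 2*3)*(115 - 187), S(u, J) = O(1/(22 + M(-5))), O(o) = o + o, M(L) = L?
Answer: 3674/17 ≈ 216.12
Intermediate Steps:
O(o) = 2*o
S(u, J) = 2/17 (S(u, J) = 2/(22 - 5) = 2/17)
N = -216 (N = (9 - 6)*(-72) = 3*(-72) = -216)
S(-568, -172 - 1/(-137)) - N = 2/17 - 1*(-216) = 2/17 + 216 = 3674/17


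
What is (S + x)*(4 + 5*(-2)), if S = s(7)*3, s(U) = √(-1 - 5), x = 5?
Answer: -30 - 18*I*√6 ≈ -30.0 - 44.091*I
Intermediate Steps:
s(U) = I*√6 (s(U) = √(-6) = I*√6)
S = 3*I*√6 (S = (I*√6)*3 = 3*I*√6 ≈ 7.3485*I)
(S + x)*(4 + 5*(-2)) = (3*I*√6 + 5)*(4 + 5*(-2)) = (5 + 3*I*√6)*(4 - 10) = (5 + 3*I*√6)*(-6) = -30 - 18*I*√6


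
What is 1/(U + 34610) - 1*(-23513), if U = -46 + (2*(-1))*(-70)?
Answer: 815995153/34704 ≈ 23513.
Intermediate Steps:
U = 94 (U = -46 - 2*(-70) = -46 + 140 = 94)
1/(U + 34610) - 1*(-23513) = 1/(94 + 34610) - 1*(-23513) = 1/34704 + 23513 = 815995153/34704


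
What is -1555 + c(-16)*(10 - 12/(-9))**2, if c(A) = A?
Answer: -32491/9 ≈ -3610.1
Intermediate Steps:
-1555 + c(-16)*(10 - 12/(-9))**2 = -1555 - 16*(10 - 12/(-9))**2 = -1555 - 16*(10 - 12*(-1/9))**2 = -1555 - 16*(10 + 4/3)**2 = -1555 - 16*(34/3)**2 = -1555 - 16*1156/9 = -1555 - 18496/9 = -32491/9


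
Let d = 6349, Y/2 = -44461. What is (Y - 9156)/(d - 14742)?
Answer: 98078/8393 ≈ 11.686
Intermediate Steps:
Y = -88922 (Y = 2*(-44461) = -88922)
(Y - 9156)/(d - 14742) = (-88922 - 9156)/(6349 - 14742) = -98078/(-8393) = -98078*(-1/8393) = 98078/8393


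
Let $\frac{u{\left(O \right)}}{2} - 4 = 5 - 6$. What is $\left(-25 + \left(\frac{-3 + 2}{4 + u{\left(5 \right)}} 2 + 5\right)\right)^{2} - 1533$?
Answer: $- \frac{28124}{25} \approx -1125.0$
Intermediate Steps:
$u{\left(O \right)} = 6$ ($u{\left(O \right)} = 8 + 2 \left(5 - 6\right) = 8 + 2 \left(-1\right) = 8 - 2 = 6$)
$\left(-25 + \left(\frac{-3 + 2}{4 + u{\left(5 \right)}} 2 + 5\right)\right)^{2} - 1533 = \left(-25 + \left(\frac{-3 + 2}{4 + 6} \cdot 2 + 5\right)\right)^{2} - 1533 = \left(-25 + \left(- \frac{1}{10} \cdot 2 + 5\right)\right)^{2} - 1533 = \left(-25 + \left(\left(-1\right) \frac{1}{10} \cdot 2 + 5\right)\right)^{2} - 1533 = \left(-25 + \left(\left(- \frac{1}{10}\right) 2 + 5\right)\right)^{2} - 1533 = \left(-25 + \left(- \frac{1}{5} + 5\right)\right)^{2} - 1533 = \left(-25 + \frac{24}{5}\right)^{2} - 1533 = \left(- \frac{101}{5}\right)^{2} - 1533 = \frac{10201}{25} - 1533 = - \frac{28124}{25}$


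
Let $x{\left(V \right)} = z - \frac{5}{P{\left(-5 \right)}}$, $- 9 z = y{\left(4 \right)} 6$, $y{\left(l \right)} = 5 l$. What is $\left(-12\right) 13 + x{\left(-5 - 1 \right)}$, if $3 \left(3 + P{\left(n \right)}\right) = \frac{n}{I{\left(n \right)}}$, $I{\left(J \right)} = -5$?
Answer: $- \frac{4019}{24} \approx -167.46$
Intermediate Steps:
$P{\left(n \right)} = -3 - \frac{n}{15}$ ($P{\left(n \right)} = -3 + \frac{n \frac{1}{-5}}{3} = -3 + \frac{n \left(- \frac{1}{5}\right)}{3} = -3 + \frac{\left(- \frac{1}{5}\right) n}{3} = -3 - \frac{n}{15}$)
$z = - \frac{40}{3}$ ($z = - \frac{5 \cdot 4 \cdot 6}{9} = - \frac{20 \cdot 6}{9} = \left(- \frac{1}{9}\right) 120 = - \frac{40}{3} \approx -13.333$)
$x{\left(V \right)} = - \frac{275}{24}$ ($x{\left(V \right)} = - \frac{40}{3} - \frac{5}{-3 - - \frac{1}{3}} = - \frac{40}{3} - \frac{5}{-3 + \frac{1}{3}} = - \frac{40}{3} - \frac{5}{- \frac{8}{3}} = - \frac{40}{3} - - \frac{15}{8} = - \frac{40}{3} + \frac{15}{8} = - \frac{275}{24}$)
$\left(-12\right) 13 + x{\left(-5 - 1 \right)} = \left(-12\right) 13 - \frac{275}{24} = -156 - \frac{275}{24} = - \frac{4019}{24}$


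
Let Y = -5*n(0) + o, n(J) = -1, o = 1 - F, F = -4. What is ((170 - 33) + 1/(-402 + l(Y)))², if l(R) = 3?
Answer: 2987934244/159201 ≈ 18768.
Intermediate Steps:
o = 5 (o = 1 - 1*(-4) = 1 + 4 = 5)
Y = 10 (Y = -5*(-1) + 5 = 5 + 5 = 10)
((170 - 33) + 1/(-402 + l(Y)))² = ((170 - 33) + 1/(-402 + 3))² = (137 + 1/(-399))² = (137 - 1/399)² = (54662/399)² = 2987934244/159201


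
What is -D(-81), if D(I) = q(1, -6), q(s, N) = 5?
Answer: -5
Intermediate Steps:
D(I) = 5
-D(-81) = -1*5 = -5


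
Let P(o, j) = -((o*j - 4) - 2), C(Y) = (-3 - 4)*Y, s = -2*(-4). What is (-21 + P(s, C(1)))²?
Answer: 1681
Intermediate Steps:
s = 8
C(Y) = -7*Y
P(o, j) = 6 - j*o (P(o, j) = -((j*o - 4) - 2) = -((-4 + j*o) - 2) = -(-6 + j*o) = 6 - j*o)
(-21 + P(s, C(1)))² = (-21 + (6 - 1*(-7*1)*8))² = (-21 + (6 - 1*(-7)*8))² = (-21 + (6 + 56))² = (-21 + 62)² = 41² = 1681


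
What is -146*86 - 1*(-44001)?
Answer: 31445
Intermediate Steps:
-146*86 - 1*(-44001) = -12556 + 44001 = 31445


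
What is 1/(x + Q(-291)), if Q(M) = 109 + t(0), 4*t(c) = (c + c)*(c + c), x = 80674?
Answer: 1/80783 ≈ 1.2379e-5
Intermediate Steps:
t(c) = c² (t(c) = ((c + c)*(c + c))/4 = ((2*c)*(2*c))/4 = (4*c²)/4 = c²)
Q(M) = 109 (Q(M) = 109 + 0² = 109 + 0 = 109)
1/(x + Q(-291)) = 1/(80674 + 109) = 1/80783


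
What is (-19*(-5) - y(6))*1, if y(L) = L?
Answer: 89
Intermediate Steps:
(-19*(-5) - y(6))*1 = (-19*(-5) - 1*6)*1 = (95 - 6)*1 = 89*1 = 89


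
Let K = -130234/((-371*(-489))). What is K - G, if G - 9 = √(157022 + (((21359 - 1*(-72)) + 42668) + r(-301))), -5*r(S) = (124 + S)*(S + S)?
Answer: -1763005/181419 - √4995255/5 ≈ -456.72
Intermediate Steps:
r(S) = -2*S*(124 + S)/5 (r(S) = -(124 + S)*(S + S)/5 = -(124 + S)*2*S/5 = -2*S*(124 + S)/5)
K = -130234/181419 ≈ -0.71786
G = 9 + √4995255/5 (G = 9 + √(157022 + (((21359 - 1*(-72)) + 42668) - ⅖*(-301)*(124 - 301))) = 9 + √(157022 + (((21359 + 72) + 42668) - ⅖*(-301)*(-177))) = 9 + √(157022 + ((21431 + 42668) - 106554/5)) = 9 + √(157022 + (64099 - 106554/5)) = 9 + √(157022 + 213941/5) = 9 + √(999051/5) = 9 + √4995255/5 ≈ 456.00)
K - G = -130234/181419 - (9 + √4995255/5) = -130234/181419 + (-9 - √4995255/5) = -1763005/181419 - √4995255/5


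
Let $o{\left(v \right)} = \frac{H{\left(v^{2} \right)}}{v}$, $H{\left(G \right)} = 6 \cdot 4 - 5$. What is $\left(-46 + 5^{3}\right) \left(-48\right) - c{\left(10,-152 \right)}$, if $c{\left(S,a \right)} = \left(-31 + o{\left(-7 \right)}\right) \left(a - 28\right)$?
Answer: $- \frac{69024}{7} \approx -9860.6$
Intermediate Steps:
$H{\left(G \right)} = 19$ ($H{\left(G \right)} = 24 - 5 = 19$)
$o{\left(v \right)} = \frac{19}{v}$
$c{\left(S,a \right)} = 944 - \frac{236 a}{7}$ ($c{\left(S,a \right)} = \left(-31 + \frac{19}{-7}\right) \left(a - 28\right) = \left(-31 + 19 \left(- \frac{1}{7}\right)\right) \left(-28 + a\right) = \left(-31 - \frac{19}{7}\right) \left(-28 + a\right) = - \frac{236 \left(-28 + a\right)}{7} = 944 - \frac{236 a}{7}$)
$\left(-46 + 5^{3}\right) \left(-48\right) - c{\left(10,-152 \right)} = \left(-46 + 5^{3}\right) \left(-48\right) - \left(944 - - \frac{35872}{7}\right) = \left(-46 + 125\right) \left(-48\right) - \left(944 + \frac{35872}{7}\right) = 79 \left(-48\right) - \frac{42480}{7} = -3792 - \frac{42480}{7} = - \frac{69024}{7}$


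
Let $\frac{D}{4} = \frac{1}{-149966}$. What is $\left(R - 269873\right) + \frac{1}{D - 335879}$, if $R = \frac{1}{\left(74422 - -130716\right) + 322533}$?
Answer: $- \frac{3586479288704574675731}{13289507615397589} \approx -2.6987 \cdot 10^{5}$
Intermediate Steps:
$R = \frac{1}{527671}$ ($R = \frac{1}{\left(74422 + 130716\right) + 322533} = \frac{1}{205138 + 322533} = \frac{1}{527671} \approx 1.8951 \cdot 10^{-6}$)
$D = - \frac{2}{74983}$ ($D = \frac{4}{-149966} = 4 \left(- \frac{1}{149966}\right) = - \frac{2}{74983} \approx -2.6673 \cdot 10^{-5}$)
$\left(R - 269873\right) + \frac{1}{D - 335879} = \left(\frac{1}{527671} - 269873\right) + \frac{1}{- \frac{2}{74983} - 335879} = - \frac{142404155782}{527671} + \frac{1}{- \frac{25185215059}{74983}} = - \frac{142404155782}{527671} - \frac{74983}{25185215059} = - \frac{3586479288704574675731}{13289507615397589}$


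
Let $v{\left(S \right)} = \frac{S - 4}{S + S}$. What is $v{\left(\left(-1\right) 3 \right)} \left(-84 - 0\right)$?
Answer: $-98$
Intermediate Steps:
$v{\left(S \right)} = \frac{-4 + S}{2 S}$
$v{\left(\left(-1\right) 3 \right)} \left(-84 - 0\right) = \frac{-4 - 3}{2 \left(\left(-1\right) 3\right)} \left(-84 - 0\right) = \frac{-4 - 3}{2 \left(-3\right)} \left(-84 + 0\right) = \frac{1}{2} \left(- \frac{1}{3}\right) \left(-7\right) \left(-84\right) = \frac{7}{6} \left(-84\right) = -98$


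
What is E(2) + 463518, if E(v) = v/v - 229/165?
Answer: 76480406/165 ≈ 4.6352e+5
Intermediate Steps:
E(v) = -64/165 (E(v) = 1 - 229*1/165 = 1 - 229/165 = -64/165)
E(2) + 463518 = -64/165 + 463518 = 76480406/165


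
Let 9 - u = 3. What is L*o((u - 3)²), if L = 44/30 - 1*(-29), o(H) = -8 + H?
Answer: 457/15 ≈ 30.467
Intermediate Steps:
u = 6 (u = 9 - 1*3 = 9 - 3 = 6)
L = 457/15 (L = 44*(1/30) + 29 = 22/15 + 29 = 457/15 ≈ 30.467)
L*o((u - 3)²) = 457*(-8 + (6 - 3)²)/15 = 457*(-8 + 3²)/15 = 457*(-8 + 9)/15 = (457/15)*1 = 457/15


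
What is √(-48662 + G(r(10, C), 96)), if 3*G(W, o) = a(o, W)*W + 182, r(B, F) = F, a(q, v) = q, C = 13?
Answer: 2*I*√108417/3 ≈ 219.51*I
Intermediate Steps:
G(W, o) = 182/3 + W*o/3 (G(W, o) = (o*W + 182)/3 = (W*o + 182)/3 = (182 + W*o)/3 = 182/3 + W*o/3)
√(-48662 + G(r(10, C), 96)) = √(-48662 + (182/3 + (⅓)*13*96)) = √(-48662 + (182/3 + 416)) = √(-48662 + 1430/3) = √(-144556/3) = 2*I*√108417/3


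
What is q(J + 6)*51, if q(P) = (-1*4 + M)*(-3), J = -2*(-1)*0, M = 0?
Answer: 612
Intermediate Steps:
J = 0 (J = 2*0 = 0)
q(P) = 12 (q(P) = (-1*4 + 0)*(-3) = (-4 + 0)*(-3) = -4*(-3) = 12)
q(J + 6)*51 = 12*51 = 612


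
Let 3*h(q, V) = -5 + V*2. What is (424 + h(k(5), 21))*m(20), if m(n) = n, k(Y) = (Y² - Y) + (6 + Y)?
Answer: 26180/3 ≈ 8726.7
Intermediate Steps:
k(Y) = 6 + Y²
h(q, V) = -5/3 + 2*V/3 (h(q, V) = (-5 + V*2)/3 = (-5 + 2*V)/3 = -5/3 + 2*V/3)
(424 + h(k(5), 21))*m(20) = (424 + (-5/3 + (⅔)*21))*20 = (424 + (-5/3 + 14))*20 = (424 + 37/3)*20 = (1309/3)*20 = 26180/3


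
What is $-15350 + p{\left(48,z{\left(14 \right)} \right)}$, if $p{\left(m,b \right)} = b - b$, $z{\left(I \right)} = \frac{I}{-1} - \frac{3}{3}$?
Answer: $-15350$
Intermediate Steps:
$z{\left(I \right)} = -1 - I$ ($z{\left(I \right)} = I \left(-1\right) - 1 = - I - 1 = -1 - I$)
$p{\left(m,b \right)} = 0$
$-15350 + p{\left(48,z{\left(14 \right)} \right)} = -15350 + 0 = -15350$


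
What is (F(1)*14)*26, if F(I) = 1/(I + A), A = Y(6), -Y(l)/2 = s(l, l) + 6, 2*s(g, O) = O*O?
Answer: -364/47 ≈ -7.7447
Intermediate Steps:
s(g, O) = O²/2 (s(g, O) = (O*O)/2 = O²/2)
Y(l) = -12 - l² (Y(l) = -2*(l²/2 + 6) = -2*(6 + l²/2) = -12 - l²)
A = -48 (A = -12 - 1*6² = -12 - 1*36 = -12 - 36 = -48)
F(I) = 1/(-48 + I) (F(I) = 1/(I - 48) = 1/(-48 + I))
(F(1)*14)*26 = (14/(-48 + 1))*26 = (14/(-47))*26 = -1/47*14*26 = -14/47*26 = -364/47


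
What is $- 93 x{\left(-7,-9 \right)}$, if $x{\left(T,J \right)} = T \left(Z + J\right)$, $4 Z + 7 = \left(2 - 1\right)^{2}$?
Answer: $- \frac{13671}{2} \approx -6835.5$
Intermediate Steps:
$Z = - \frac{3}{2}$ ($Z = - \frac{7}{4} + \frac{\left(2 - 1\right)^{2}}{4} = - \frac{7}{4} + \frac{1^{2}}{4} = - \frac{7}{4} + \frac{1}{4} \cdot 1 = - \frac{7}{4} + \frac{1}{4} = - \frac{3}{2} \approx -1.5$)
$x{\left(T,J \right)} = T \left(- \frac{3}{2} + J\right)$
$- 93 x{\left(-7,-9 \right)} = - 93 \cdot \frac{1}{2} \left(-7\right) \left(-3 + 2 \left(-9\right)\right) = - 93 \cdot \frac{1}{2} \left(-7\right) \left(-3 - 18\right) = - 93 \cdot \frac{1}{2} \left(-7\right) \left(-21\right) = \left(-93\right) \frac{147}{2} = - \frac{13671}{2}$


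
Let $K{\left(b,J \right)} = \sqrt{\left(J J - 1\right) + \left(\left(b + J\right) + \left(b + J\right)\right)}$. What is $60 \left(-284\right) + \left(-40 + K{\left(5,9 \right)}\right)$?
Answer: $-17080 + 6 \sqrt{3} \approx -17070.0$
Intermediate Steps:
$K{\left(b,J \right)} = \sqrt{-1 + J^{2} + 2 J + 2 b}$ ($K{\left(b,J \right)} = \sqrt{\left(J^{2} - 1\right) + \left(\left(J + b\right) + \left(J + b\right)\right)} = \sqrt{\left(-1 + J^{2}\right) + \left(2 J + 2 b\right)} = \sqrt{-1 + J^{2} + 2 J + 2 b}$)
$60 \left(-284\right) + \left(-40 + K{\left(5,9 \right)}\right) = 60 \left(-284\right) - \left(40 - \sqrt{-1 + 9^{2} + 2 \cdot 9 + 2 \cdot 5}\right) = -17040 - \left(40 - \sqrt{-1 + 81 + 18 + 10}\right) = -17040 - \left(40 - \sqrt{108}\right) = -17040 - \left(40 - 6 \sqrt{3}\right) = -17080 + 6 \sqrt{3}$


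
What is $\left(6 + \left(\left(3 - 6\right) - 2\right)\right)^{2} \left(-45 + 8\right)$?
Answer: $-37$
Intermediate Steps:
$\left(6 + \left(\left(3 - 6\right) - 2\right)\right)^{2} \left(-45 + 8\right) = \left(6 + \left(\left(3 - 6\right) - 2\right)\right)^{2} \left(-37\right) = \left(6 - 5\right)^{2} \left(-37\right) = 1^{2} \left(-37\right) = 1 \left(-37\right) = -37$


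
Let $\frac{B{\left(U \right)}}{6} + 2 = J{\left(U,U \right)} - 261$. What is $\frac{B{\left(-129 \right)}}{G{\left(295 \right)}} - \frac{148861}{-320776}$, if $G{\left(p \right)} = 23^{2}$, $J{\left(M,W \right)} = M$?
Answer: $- \frac{675717683}{169690504} \approx -3.9821$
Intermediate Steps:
$G{\left(p \right)} = 529$
$B{\left(U \right)} = -1578 + 6 U$ ($B{\left(U \right)} = -12 + 6 \left(U - 261\right) = -12 + 6 \left(-261 + U\right) = -12 + \left(-1566 + 6 U\right) = -1578 + 6 U$)
$\frac{B{\left(-129 \right)}}{G{\left(295 \right)}} - \frac{148861}{-320776} = \frac{-1578 + 6 \left(-129\right)}{529} - \frac{148861}{-320776} = \left(-1578 - 774\right) \frac{1}{529} - - \frac{148861}{320776} = \left(-2352\right) \frac{1}{529} + \frac{148861}{320776} = - \frac{2352}{529} + \frac{148861}{320776} = - \frac{675717683}{169690504}$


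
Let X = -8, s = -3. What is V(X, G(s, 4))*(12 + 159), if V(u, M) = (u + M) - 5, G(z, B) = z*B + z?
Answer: -4788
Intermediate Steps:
G(z, B) = z + B*z (G(z, B) = B*z + z = z + B*z)
V(u, M) = -5 + M + u (V(u, M) = (M + u) - 5 = -5 + M + u)
V(X, G(s, 4))*(12 + 159) = (-5 - 3*(1 + 4) - 8)*(12 + 159) = (-5 - 3*5 - 8)*171 = (-5 - 15 - 8)*171 = -28*171 = -4788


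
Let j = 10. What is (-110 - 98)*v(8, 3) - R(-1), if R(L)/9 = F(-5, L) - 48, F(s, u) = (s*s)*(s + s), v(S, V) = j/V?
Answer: 5966/3 ≈ 1988.7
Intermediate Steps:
v(S, V) = 10/V
F(s, u) = 2*s**3 (F(s, u) = s**2*(2*s) = 2*s**3)
R(L) = -2682 (R(L) = 9*(2*(-5)**3 - 48) = 9*(2*(-125) - 48) = 9*(-250 - 48) = 9*(-298) = -2682)
(-110 - 98)*v(8, 3) - R(-1) = (-110 - 98)*(10/3) - 1*(-2682) = -2080/3 + 2682 = 5966/3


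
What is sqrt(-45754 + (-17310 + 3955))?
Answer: I*sqrt(59109) ≈ 243.12*I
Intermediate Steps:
sqrt(-45754 + (-17310 + 3955)) = sqrt(-45754 - 13355) = sqrt(-59109) = I*sqrt(59109)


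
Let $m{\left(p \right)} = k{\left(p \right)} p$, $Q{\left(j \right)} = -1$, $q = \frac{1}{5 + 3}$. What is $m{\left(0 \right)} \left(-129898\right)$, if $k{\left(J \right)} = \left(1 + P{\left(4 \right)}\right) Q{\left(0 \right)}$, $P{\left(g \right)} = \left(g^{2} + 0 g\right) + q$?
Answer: $0$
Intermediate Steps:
$q = \frac{1}{8} \approx 0.125$
$P{\left(g \right)} = \frac{1}{8} + g^{2}$ ($P{\left(g \right)} = \left(g^{2} + 0 g\right) + \frac{1}{8} = \left(g^{2} + 0\right) + \frac{1}{8} = g^{2} + \frac{1}{8} = \frac{1}{8} + g^{2}$)
$k{\left(J \right)} = - \frac{137}{8}$ ($k{\left(J \right)} = \left(1 + \left(\frac{1}{8} + 4^{2}\right)\right) \left(-1\right) = \left(1 + \left(\frac{1}{8} + 16\right)\right) \left(-1\right) = \left(1 + \frac{129}{8}\right) \left(-1\right) = \frac{137}{8} \left(-1\right) = - \frac{137}{8}$)
$m{\left(p \right)} = - \frac{137 p}{8}$
$m{\left(0 \right)} \left(-129898\right) = \left(- \frac{137}{8}\right) 0 \left(-129898\right) = 0 \left(-129898\right) = 0$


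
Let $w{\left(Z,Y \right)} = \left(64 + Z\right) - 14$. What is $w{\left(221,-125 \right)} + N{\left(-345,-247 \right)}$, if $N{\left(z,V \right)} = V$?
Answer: $24$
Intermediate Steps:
$w{\left(Z,Y \right)} = 50 + Z$
$w{\left(221,-125 \right)} + N{\left(-345,-247 \right)} = \left(50 + 221\right) - 247 = 271 - 247 = 24$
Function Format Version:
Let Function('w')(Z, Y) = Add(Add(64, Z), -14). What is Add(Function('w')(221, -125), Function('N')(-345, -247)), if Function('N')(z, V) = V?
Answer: 24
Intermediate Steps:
Function('w')(Z, Y) = Add(50, Z)
Add(Function('w')(221, -125), Function('N')(-345, -247)) = Add(Add(50, 221), -247) = Add(271, -247) = 24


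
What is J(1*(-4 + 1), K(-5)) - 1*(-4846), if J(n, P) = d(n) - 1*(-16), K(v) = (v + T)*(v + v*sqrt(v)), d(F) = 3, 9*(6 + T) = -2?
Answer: 4865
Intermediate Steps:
T = -56/9 (T = -6 + (1/9)*(-2) = -6 - 2/9 = -56/9 ≈ -6.2222)
K(v) = (-56/9 + v)*(v + v**(3/2)) (K(v) = (v - 56/9)*(v + v*sqrt(v)) = (-56/9 + v)*(v + v**(3/2)))
J(n, P) = 19 (J(n, P) = 3 - 1*(-16) = 3 + 16 = 19)
J(1*(-4 + 1), K(-5)) - 1*(-4846) = 19 - 1*(-4846) = 19 + 4846 = 4865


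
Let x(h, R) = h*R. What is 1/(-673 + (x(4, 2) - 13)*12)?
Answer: -1/733 ≈ -0.0013643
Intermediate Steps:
x(h, R) = R*h
1/(-673 + (x(4, 2) - 13)*12) = 1/(-673 + (2*4 - 13)*12) = 1/(-673 + (8 - 13)*12) = 1/(-673 - 5*12) = 1/(-673 - 60) = 1/(-733) = -1/733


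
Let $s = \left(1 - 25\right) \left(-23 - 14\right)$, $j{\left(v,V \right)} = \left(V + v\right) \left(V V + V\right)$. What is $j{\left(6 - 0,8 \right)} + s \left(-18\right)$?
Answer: $-14976$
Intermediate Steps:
$j{\left(v,V \right)} = \left(V + v\right) \left(V + V^{2}\right)$ ($j{\left(v,V \right)} = \left(V + v\right) \left(V^{2} + V\right) = \left(V + v\right) \left(V + V^{2}\right)$)
$s = 888$ ($s = \left(-24\right) \left(-37\right) = 888$)
$j{\left(6 - 0,8 \right)} + s \left(-18\right) = 8 \left(8 + \left(6 - 0\right) + 8^{2} + 8 \left(6 - 0\right)\right) + 888 \left(-18\right) = 8 \left(8 + \left(6 + 0\right) + 64 + 8 \left(6 + 0\right)\right) - 15984 = 8 \left(8 + 6 + 64 + 8 \cdot 6\right) - 15984 = 8 \left(8 + 6 + 64 + 48\right) - 15984 = 8 \cdot 126 - 15984 = 1008 - 15984 = -14976$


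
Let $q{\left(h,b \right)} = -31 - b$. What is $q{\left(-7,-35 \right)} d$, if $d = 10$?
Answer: $40$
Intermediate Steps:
$q{\left(-7,-35 \right)} d = \left(-31 - -35\right) 10 = \left(-31 + 35\right) 10 = 4 \cdot 10 = 40$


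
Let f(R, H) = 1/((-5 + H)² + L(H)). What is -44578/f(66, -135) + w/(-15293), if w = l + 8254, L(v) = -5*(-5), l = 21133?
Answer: -13378977851637/15293 ≈ -8.7484e+8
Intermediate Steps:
L(v) = 25
f(R, H) = 1/(25 + (-5 + H)²) (f(R, H) = 1/((-5 + H)² + 25) = 1/(25 + (-5 + H)²))
w = 29387 (w = 21133 + 8254 = 29387)
-44578/f(66, -135) + w/(-15293) = -(1114450 + 44578*(-5 - 135)²) + 29387/(-15293) = -44578/(1/(25 + (-140)²)) + 29387*(-1/15293) = -44578/(1/(25 + 19600)) - 29387/15293 = -44578/(1/19625) - 29387/15293 = -44578/1/19625 - 29387/15293 = -44578*19625 - 29387/15293 = -874843250 - 29387/15293 = -13378977851637/15293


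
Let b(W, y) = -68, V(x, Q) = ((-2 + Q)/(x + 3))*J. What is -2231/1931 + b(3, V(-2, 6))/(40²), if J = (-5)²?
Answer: -925227/772400 ≈ -1.1979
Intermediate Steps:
J = 25
V(x, Q) = 25*(-2 + Q)/(3 + x) (V(x, Q) = ((-2 + Q)/(x + 3))*25 = ((-2 + Q)/(3 + x))*25 = 25*(-2 + Q)/(3 + x))
-2231/1931 + b(3, V(-2, 6))/(40²) = -2231/1931 - 68/(40²) = -2231*1/1931 - 68/1600 = -2231/1931 - 68*1/1600 = -2231/1931 - 17/400 = -925227/772400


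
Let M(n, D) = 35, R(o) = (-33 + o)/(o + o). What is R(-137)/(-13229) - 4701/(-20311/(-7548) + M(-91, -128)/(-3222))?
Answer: -34533772495892593/19687766214421 ≈ -1754.1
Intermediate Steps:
R(o) = (-33 + o)/(2*o) (R(o) = (-33 + o)/((2*o)) = (-33 + o)*(1/(2*o)) = (-33 + o)/(2*o))
R(-137)/(-13229) - 4701/(-20311/(-7548) + M(-91, -128)/(-3222)) = ((½)*(-33 - 137)/(-137))/(-13229) - 4701/(-20311/(-7548) + 35/(-3222)) = ((½)*(-1/137)*(-170))*(-1/13229) - 4701/(-20311*(-1/7548) + 35*(-1/3222)) = (85/137)*(-1/13229) - 4701/(20311/7548 - 35/3222) = -85/1812373 - 4701/10862977/4053276 = -85/1812373 - 4701*4053276/10862977 = -85/1812373 - 19054450476/10862977 = -34533772495892593/19687766214421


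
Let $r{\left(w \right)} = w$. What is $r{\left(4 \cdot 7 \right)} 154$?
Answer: $4312$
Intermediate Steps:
$r{\left(4 \cdot 7 \right)} 154 = 4 \cdot 7 \cdot 154 = 28 \cdot 154 = 4312$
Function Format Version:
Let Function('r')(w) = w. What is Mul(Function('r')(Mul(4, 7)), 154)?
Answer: 4312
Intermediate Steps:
Mul(Function('r')(Mul(4, 7)), 154) = Mul(Mul(4, 7), 154) = Mul(28, 154) = 4312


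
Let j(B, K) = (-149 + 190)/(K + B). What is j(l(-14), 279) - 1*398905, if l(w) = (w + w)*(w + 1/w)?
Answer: -268463024/673 ≈ -3.9891e+5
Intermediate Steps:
l(w) = 2*w*(w + 1/w) (l(w) = (2*w)*(w + 1/w) = 2*w*(w + 1/w))
j(B, K) = 41/(B + K)
j(l(-14), 279) - 1*398905 = 41/((2 + 2*(-14)²) + 279) - 1*398905 = 41/((2 + 2*196) + 279) - 398905 = 41/((2 + 392) + 279) - 398905 = 41/(394 + 279) - 398905 = 41/673 - 398905 = -268463024/673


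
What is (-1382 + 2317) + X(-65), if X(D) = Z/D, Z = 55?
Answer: 12144/13 ≈ 934.15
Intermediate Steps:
X(D) = 55/D
(-1382 + 2317) + X(-65) = (-1382 + 2317) + 55/(-65) = 935 + 55*(-1/65) = 935 - 11/13 = 12144/13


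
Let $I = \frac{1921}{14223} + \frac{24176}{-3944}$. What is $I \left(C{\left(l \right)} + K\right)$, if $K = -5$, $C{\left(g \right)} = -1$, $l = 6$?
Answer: $\frac{84069706}{2337313} \approx 35.969$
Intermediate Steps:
$I = - \frac{42034853}{7011939}$ ($I = 1921 \cdot \frac{1}{14223} + 24176 \left(- \frac{1}{3944}\right) = \frac{1921}{14223} - \frac{3022}{493} = - \frac{42034853}{7011939} \approx -5.9948$)
$I \left(C{\left(l \right)} + K\right) = - \frac{42034853 \left(-1 - 5\right)}{7011939} = \left(- \frac{42034853}{7011939}\right) \left(-6\right) = \frac{84069706}{2337313}$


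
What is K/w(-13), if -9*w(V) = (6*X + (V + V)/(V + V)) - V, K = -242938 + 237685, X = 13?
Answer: 47277/92 ≈ 513.88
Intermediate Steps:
K = -5253
w(V) = -79/9 + V/9 (w(V) = -((6*13 + (V + V)/(V + V)) - V)/9 = -((78 + (2*V)/((2*V))) - V)/9 = -((78 + (2*V)*(1/(2*V))) - V)/9 = -((78 + 1) - V)/9 = -(79 - V)/9 = -79/9 + V/9)
K/w(-13) = -5253/(-79/9 + (⅑)*(-13)) = -5253/(-79/9 - 13/9) = -5253/(-92/9) = -5253*(-9/92) = 47277/92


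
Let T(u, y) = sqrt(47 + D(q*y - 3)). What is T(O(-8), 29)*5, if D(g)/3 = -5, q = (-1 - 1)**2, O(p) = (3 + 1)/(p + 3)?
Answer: 20*sqrt(2) ≈ 28.284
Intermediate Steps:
O(p) = 4/(3 + p)
q = 4 (q = (-2)**2 = 4)
D(g) = -15 (D(g) = 3*(-5) = -15)
T(u, y) = 4*sqrt(2) (T(u, y) = sqrt(47 - 15) = sqrt(32) = 4*sqrt(2))
T(O(-8), 29)*5 = (4*sqrt(2))*5 = 20*sqrt(2)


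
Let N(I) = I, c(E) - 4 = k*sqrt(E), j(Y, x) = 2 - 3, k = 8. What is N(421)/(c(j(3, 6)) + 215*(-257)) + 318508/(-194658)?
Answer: -488414334141269/297113616743385 - 3368*I/3052673065 ≈ -1.6439 - 1.1033e-6*I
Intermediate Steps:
j(Y, x) = -1
c(E) = 4 + 8*sqrt(E)
N(421)/(c(j(3, 6)) + 215*(-257)) + 318508/(-194658) = 421/((4 + 8*sqrt(-1)) + 215*(-257)) + 318508/(-194658) = 421/((4 + 8*I) - 55255) + 318508*(-1/194658) = 421/(-55251 + 8*I) - 159254/97329 = 421*((-55251 - 8*I)/3052673065) - 159254/97329 = 421*(-55251 - 8*I)/3052673065 - 159254/97329 = -159254/97329 + 421*(-55251 - 8*I)/3052673065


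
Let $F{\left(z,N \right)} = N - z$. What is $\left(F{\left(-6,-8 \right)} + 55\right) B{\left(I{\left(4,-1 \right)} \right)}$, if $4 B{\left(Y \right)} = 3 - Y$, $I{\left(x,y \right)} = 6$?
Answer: $- \frac{159}{4} \approx -39.75$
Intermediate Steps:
$B{\left(Y \right)} = \frac{3}{4} - \frac{Y}{4}$ ($B{\left(Y \right)} = \frac{3 - Y}{4} = \frac{3}{4} - \frac{Y}{4}$)
$\left(F{\left(-6,-8 \right)} + 55\right) B{\left(I{\left(4,-1 \right)} \right)} = \left(\left(-8 - -6\right) + 55\right) \left(\frac{3}{4} - \frac{3}{2}\right) = \left(\left(-8 + 6\right) + 55\right) \left(\frac{3}{4} - \frac{3}{2}\right) = \left(-2 + 55\right) \left(- \frac{3}{4}\right) = 53 \left(- \frac{3}{4}\right) = - \frac{159}{4}$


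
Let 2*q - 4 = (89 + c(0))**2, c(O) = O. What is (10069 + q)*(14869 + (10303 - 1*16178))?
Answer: 126199311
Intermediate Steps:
q = 7925/2 (q = 2 + (89 + 0)**2/2 = 2 + (1/2)*89**2 = 2 + (1/2)*7921 = 2 + 7921/2 = 7925/2 ≈ 3962.5)
(10069 + q)*(14869 + (10303 - 1*16178)) = (10069 + 7925/2)*(14869 + (10303 - 1*16178)) = 28063*(14869 + (10303 - 16178))/2 = 28063*(14869 - 5875)/2 = (28063/2)*8994 = 126199311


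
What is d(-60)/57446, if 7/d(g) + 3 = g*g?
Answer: 7/206633262 ≈ 3.3876e-8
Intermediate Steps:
d(g) = 7/(-3 + g²) (d(g) = 7/(-3 + g*g) = 7/(-3 + g²))
d(-60)/57446 = (7/(-3 + (-60)²))/57446 = (7/(-3 + 3600))*(1/57446) = (7/3597)*(1/57446) = 7/206633262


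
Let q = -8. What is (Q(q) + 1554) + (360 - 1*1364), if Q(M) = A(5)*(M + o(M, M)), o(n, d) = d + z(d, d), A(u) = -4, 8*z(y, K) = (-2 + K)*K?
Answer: 574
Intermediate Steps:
z(y, K) = K*(-2 + K)/8 (z(y, K) = ((-2 + K)*K)/8 = (K*(-2 + K))/8 = K*(-2 + K)/8)
o(n, d) = d + d*(-2 + d)/8
Q(M) = -4*M - M*(6 + M)/2 (Q(M) = -4*(M + M*(6 + M)/8) = -4*M - M*(6 + M)/2)
(Q(q) + 1554) + (360 - 1*1364) = ((1/2)*(-8)*(-14 - 1*(-8)) + 1554) + (360 - 1*1364) = ((1/2)*(-8)*(-14 + 8) + 1554) + (360 - 1364) = ((1/2)*(-8)*(-6) + 1554) - 1004 = (24 + 1554) - 1004 = 1578 - 1004 = 574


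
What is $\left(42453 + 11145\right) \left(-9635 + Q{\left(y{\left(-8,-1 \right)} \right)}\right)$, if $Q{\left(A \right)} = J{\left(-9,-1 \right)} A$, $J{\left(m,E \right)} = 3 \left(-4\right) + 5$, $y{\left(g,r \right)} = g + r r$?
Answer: $-513790428$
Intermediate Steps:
$y{\left(g,r \right)} = g + r^{2}$
$J{\left(m,E \right)} = -7$ ($J{\left(m,E \right)} = -12 + 5 = -7$)
$Q{\left(A \right)} = - 7 A$
$\left(42453 + 11145\right) \left(-9635 + Q{\left(y{\left(-8,-1 \right)} \right)}\right) = \left(42453 + 11145\right) \left(-9635 - 7 \left(-8 + \left(-1\right)^{2}\right)\right) = 53598 \left(-9635 - 7 \left(-8 + 1\right)\right) = 53598 \left(-9635 - -49\right) = 53598 \left(-9635 + 49\right) = 53598 \left(-9586\right) = -513790428$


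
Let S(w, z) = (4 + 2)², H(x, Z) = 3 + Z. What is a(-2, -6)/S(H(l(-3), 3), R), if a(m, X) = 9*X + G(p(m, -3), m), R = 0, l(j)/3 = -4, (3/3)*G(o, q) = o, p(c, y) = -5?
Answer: -59/36 ≈ -1.6389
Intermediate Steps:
G(o, q) = o
l(j) = -12 (l(j) = 3*(-4) = -12)
S(w, z) = 36 (S(w, z) = 6² = 36)
a(m, X) = -5 + 9*X (a(m, X) = 9*X - 5 = -5 + 9*X)
a(-2, -6)/S(H(l(-3), 3), R) = (-5 + 9*(-6))/36 = (-5 - 54)/36 = (1/36)*(-59) = -59/36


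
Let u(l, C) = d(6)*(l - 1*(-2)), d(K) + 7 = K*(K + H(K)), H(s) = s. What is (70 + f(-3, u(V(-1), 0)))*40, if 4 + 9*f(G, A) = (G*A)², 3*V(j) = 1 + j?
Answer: 6109040/9 ≈ 6.7878e+5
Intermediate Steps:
V(j) = ⅓ + j/3 (V(j) = (1 + j)/3 = ⅓ + j/3)
d(K) = -7 + 2*K² (d(K) = -7 + K*(K + K) = -7 + K*(2*K) = -7 + 2*K²)
u(l, C) = 130 + 65*l (u(l, C) = (-7 + 2*6²)*(l - 1*(-2)) = (-7 + 2*36)*(l + 2) = (-7 + 72)*(2 + l) = 65*(2 + l) = 130 + 65*l)
f(G, A) = -4/9 + A²*G²/9 (f(G, A) = -4/9 + (G*A)²/9 = -4/9 + (A*G)²/9 = -4/9 + (A²*G²)/9 = -4/9 + A²*G²/9)
(70 + f(-3, u(V(-1), 0)))*40 = (70 + (-4/9 + (⅑)*(130 + 65*(⅓ + (⅓)*(-1)))²*(-3)²))*40 = (70 + (-4/9 + (⅑)*(130 + 65*(⅓ - ⅓))²*9))*40 = (70 + (-4/9 + (⅑)*(130 + 65*0)²*9))*40 = (70 + (-4/9 + (⅑)*(130 + 0)²*9))*40 = (70 + (-4/9 + (⅑)*130²*9))*40 = (70 + (-4/9 + (⅑)*16900*9))*40 = (70 + (-4/9 + 16900))*40 = (70 + 152096/9)*40 = (152726/9)*40 = 6109040/9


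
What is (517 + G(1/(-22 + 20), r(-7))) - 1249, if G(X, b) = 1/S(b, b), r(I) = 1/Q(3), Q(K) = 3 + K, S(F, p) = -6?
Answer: -4393/6 ≈ -732.17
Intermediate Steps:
r(I) = ⅙ (r(I) = 1/(3 + 3) = 1/6 = ⅙)
G(X, b) = -⅙ (G(X, b) = 1/(-6) = -⅙)
(517 + G(1/(-22 + 20), r(-7))) - 1249 = (517 - ⅙) - 1249 = 3101/6 - 1249 = -4393/6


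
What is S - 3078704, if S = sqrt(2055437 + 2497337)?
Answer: -3078704 + sqrt(4552774) ≈ -3.0766e+6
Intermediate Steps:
S = sqrt(4552774) ≈ 2133.7
S - 3078704 = sqrt(4552774) - 3078704 = -3078704 + sqrt(4552774)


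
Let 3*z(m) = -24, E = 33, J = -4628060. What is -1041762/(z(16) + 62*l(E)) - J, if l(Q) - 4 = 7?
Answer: 1559135339/337 ≈ 4.6265e+6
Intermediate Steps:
z(m) = -8 (z(m) = (⅓)*(-24) = -8)
l(Q) = 11 (l(Q) = 4 + 7 = 11)
-1041762/(z(16) + 62*l(E)) - J = -1041762/(-8 + 62*11) - 1*(-4628060) = -1041762/(-8 + 682) + 4628060 = -1041762/674 + 4628060 = -1041762*1/674 + 4628060 = -520881/337 + 4628060 = 1559135339/337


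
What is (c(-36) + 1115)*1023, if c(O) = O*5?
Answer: 956505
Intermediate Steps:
c(O) = 5*O
(c(-36) + 1115)*1023 = (5*(-36) + 1115)*1023 = (-180 + 1115)*1023 = 935*1023 = 956505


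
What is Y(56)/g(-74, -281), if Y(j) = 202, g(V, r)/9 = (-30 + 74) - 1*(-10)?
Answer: 101/243 ≈ 0.41564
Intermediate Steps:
g(V, r) = 486 (g(V, r) = 9*((-30 + 74) - 1*(-10)) = 9*(44 + 10) = 9*54 = 486)
Y(56)/g(-74, -281) = 202/486 = 202*(1/486) = 101/243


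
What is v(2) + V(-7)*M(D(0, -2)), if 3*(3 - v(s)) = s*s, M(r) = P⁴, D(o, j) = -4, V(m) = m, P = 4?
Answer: -5371/3 ≈ -1790.3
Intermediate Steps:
M(r) = 256 (M(r) = 4⁴ = 256)
v(s) = 3 - s²/3 (v(s) = 3 - s*s/3 = 3 - s²/3)
v(2) + V(-7)*M(D(0, -2)) = (3 - ⅓*2²) - 7*256 = (3 - ⅓*4) - 1792 = (3 - 4/3) - 1792 = 5/3 - 1792 = -5371/3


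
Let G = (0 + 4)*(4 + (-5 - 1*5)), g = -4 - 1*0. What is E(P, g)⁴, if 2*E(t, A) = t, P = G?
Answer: 20736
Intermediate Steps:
g = -4 (g = -4 + 0 = -4)
G = -24 (G = 4*(4 + (-5 - 5)) = 4*(4 - 10) = 4*(-6) = -24)
P = -24
E(t, A) = t/2
E(P, g)⁴ = ((½)*(-24))⁴ = (-12)⁴ = 20736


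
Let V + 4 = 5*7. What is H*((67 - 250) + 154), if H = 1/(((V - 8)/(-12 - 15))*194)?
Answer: 783/4462 ≈ 0.17548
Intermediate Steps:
V = 31 (V = -4 + 5*7 = -4 + 35 = 31)
H = -27/4462 (H = 1/(((31 - 8)/(-12 - 15))*194) = 1/((23/(-27))*194) = 1/((23*(-1/27))*194) = 1/(-23/27*194) = 1/(-4462/27) = -27/4462 ≈ -0.0060511)
H*((67 - 250) + 154) = -27*((67 - 250) + 154)/4462 = -27*(-183 + 154)/4462 = -27/4462*(-29) = 783/4462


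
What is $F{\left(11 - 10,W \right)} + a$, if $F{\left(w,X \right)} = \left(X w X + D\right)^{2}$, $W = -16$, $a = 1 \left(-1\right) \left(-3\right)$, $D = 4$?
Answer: $67603$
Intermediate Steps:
$a = 3$ ($a = \left(-1\right) \left(-3\right) = 3$)
$F{\left(w,X \right)} = \left(4 + w X^{2}\right)^{2}$ ($F{\left(w,X \right)} = \left(X w X + 4\right)^{2} = \left(w X^{2} + 4\right)^{2} = \left(4 + w X^{2}\right)^{2}$)
$F{\left(11 - 10,W \right)} + a = \left(4 + \left(11 - 10\right) \left(-16\right)^{2}\right)^{2} + 3 = \left(4 + \left(11 - 10\right) 256\right)^{2} + 3 = \left(4 + 1 \cdot 256\right)^{2} + 3 = \left(4 + 256\right)^{2} + 3 = 260^{2} + 3 = 67600 + 3 = 67603$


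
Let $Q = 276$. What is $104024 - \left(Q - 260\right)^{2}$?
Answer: $103768$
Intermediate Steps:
$104024 - \left(Q - 260\right)^{2} = 104024 - \left(276 - 260\right)^{2} = 104024 - 16^{2} = 104024 - 256 = 103768$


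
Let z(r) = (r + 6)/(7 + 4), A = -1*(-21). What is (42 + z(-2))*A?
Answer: 9786/11 ≈ 889.64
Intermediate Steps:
A = 21
z(r) = 6/11 + r/11 (z(r) = (6 + r)/11 = (6 + r)*(1/11) = 6/11 + r/11)
(42 + z(-2))*A = (42 + (6/11 + (1/11)*(-2)))*21 = (42 + (6/11 - 2/11))*21 = (42 + 4/11)*21 = (466/11)*21 = 9786/11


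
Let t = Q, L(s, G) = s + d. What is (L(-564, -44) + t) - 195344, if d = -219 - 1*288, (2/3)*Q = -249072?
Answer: -570023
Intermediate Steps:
Q = -373608 (Q = (3/2)*(-249072) = -373608)
d = -507 (d = -219 - 288 = -507)
L(s, G) = -507 + s (L(s, G) = s - 507 = -507 + s)
t = -373608
(L(-564, -44) + t) - 195344 = ((-507 - 564) - 373608) - 195344 = (-1071 - 373608) - 195344 = -374679 - 195344 = -570023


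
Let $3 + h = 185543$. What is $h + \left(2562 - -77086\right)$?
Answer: $265188$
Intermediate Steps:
$h = 185540$ ($h = -3 + 185543 = 185540$)
$h + \left(2562 - -77086\right) = 185540 + \left(2562 - -77086\right) = 185540 + \left(2562 + 77086\right) = 185540 + 79648 = 265188$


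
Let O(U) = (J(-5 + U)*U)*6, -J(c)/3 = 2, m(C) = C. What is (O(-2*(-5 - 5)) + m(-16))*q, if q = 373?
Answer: -274528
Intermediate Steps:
J(c) = -6 (J(c) = -3*2 = -6)
O(U) = -36*U (O(U) = -6*U*6 = -36*U)
(O(-2*(-5 - 5)) + m(-16))*q = (-(-72)*(-5 - 5) - 16)*373 = (-(-72)*(-10) - 16)*373 = (-36*20 - 16)*373 = (-720 - 16)*373 = -736*373 = -274528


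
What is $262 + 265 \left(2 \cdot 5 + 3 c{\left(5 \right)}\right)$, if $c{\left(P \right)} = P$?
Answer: $6887$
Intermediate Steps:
$262 + 265 \left(2 \cdot 5 + 3 c{\left(5 \right)}\right) = 262 + 265 \left(2 \cdot 5 + 3 \cdot 5\right) = 262 + 265 \left(10 + 15\right) = 262 + 265 \cdot 25 = 262 + 6625 = 6887$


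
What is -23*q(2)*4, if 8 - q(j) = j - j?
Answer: -736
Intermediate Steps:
q(j) = 8 (q(j) = 8 - (j - j) = 8 - 1*0 = 8 + 0 = 8)
-23*q(2)*4 = -23*8*4 = -184*4 = -736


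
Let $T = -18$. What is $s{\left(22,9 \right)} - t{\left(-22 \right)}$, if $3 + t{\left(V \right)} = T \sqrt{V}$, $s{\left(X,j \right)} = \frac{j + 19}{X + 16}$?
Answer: $\frac{71}{19} + 18 i \sqrt{22} \approx 3.7368 + 84.427 i$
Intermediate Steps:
$s{\left(X,j \right)} = \frac{19 + j}{16 + X}$
$t{\left(V \right)} = -3 - 18 \sqrt{V}$
$s{\left(22,9 \right)} - t{\left(-22 \right)} = \frac{19 + 9}{16 + 22} - \left(-3 - 18 \sqrt{-22}\right) = \frac{1}{38} \cdot 28 - \left(-3 - 18 i \sqrt{22}\right) = \frac{14}{19} + \left(3 + 18 i \sqrt{22}\right) = \frac{71}{19} + 18 i \sqrt{22}$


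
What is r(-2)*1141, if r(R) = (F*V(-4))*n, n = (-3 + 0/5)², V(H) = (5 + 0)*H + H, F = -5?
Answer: 1232280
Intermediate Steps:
V(H) = 6*H (V(H) = 5*H + H = 6*H)
n = 9 (n = (-3 + 0*(⅕))² = (-3 + 0)² = (-3)² = 9)
r(R) = 1080 (r(R) = -30*(-4)*9 = -5*(-24)*9 = 120*9 = 1080)
r(-2)*1141 = 1080*1141 = 1232280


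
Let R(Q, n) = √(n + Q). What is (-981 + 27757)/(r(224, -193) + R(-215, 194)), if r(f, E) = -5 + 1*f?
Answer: 977324/7997 - 13388*I*√21/23991 ≈ 122.21 - 2.5573*I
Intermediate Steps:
r(f, E) = -5 + f
R(Q, n) = √(Q + n)
(-981 + 27757)/(r(224, -193) + R(-215, 194)) = (-981 + 27757)/((-5 + 224) + √(-215 + 194)) = 26776/(219 + √(-21)) = 26776/(219 + I*√21)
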